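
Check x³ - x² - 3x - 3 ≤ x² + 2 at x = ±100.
x = 100: LHS = 100³ - 100² - 3·100 - 3 = 989697, RHS = 100² + 2 = 10002; 989697 ≤ 10002 — FAILS
x = -100: LHS = (-100)³ - (-100)² - 3·(-100) - 3 = -1009703, RHS = (-100)² + 2 = 10002; -1009703 ≤ 10002 — holds

Answer: Partially: fails for x = 100, holds for x = -100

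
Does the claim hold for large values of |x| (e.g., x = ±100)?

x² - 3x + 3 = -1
x = 100: LHS = 100² - 3·100 + 3 = 9703; 9703 = -1 — FAILS
x = -100: LHS = (-100)² - 3·(-100) + 3 = 10303; 10303 = -1 — FAILS

Answer: No, fails for both x = 100 and x = -100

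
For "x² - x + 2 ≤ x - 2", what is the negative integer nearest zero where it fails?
Testing negative integers from -1 downward:
x = -1: LHS = (-1)² - (-1) + 2 = 4, RHS = (-1) - 2 = -3; 4 ≤ -3 — FAILS  ← closest negative counterexample to 0

Answer: x = -1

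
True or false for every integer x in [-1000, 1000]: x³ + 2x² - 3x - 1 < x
The claim fails at x = -1:
x = -1: LHS = (-1)³ + 2·(-1)² - 3·(-1) - 1 = 3; 3 < -1 — FAILS

Because a single integer refutes it, the statement is false.

Answer: False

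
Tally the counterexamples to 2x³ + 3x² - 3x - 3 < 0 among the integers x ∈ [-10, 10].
Counterexamples in [-10, 10]: {-1, 2, 3, 4, 5, 6, 7, 8, 9, 10}.

Counting them gives 10 values.

Answer: 10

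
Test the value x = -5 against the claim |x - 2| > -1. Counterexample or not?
Substitute x = -5 into the relation:
x = -5: LHS = |(-5) - 2| = |-7| = 7; 7 > -1 — holds

The relation holds at x = -5, so it is not a counterexample.

Answer: No, x = -5 is not a counterexample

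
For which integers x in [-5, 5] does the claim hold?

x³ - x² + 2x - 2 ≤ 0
Holds for: {-5, -4, -3, -2, -1, 0, 1}
Fails for: {2, 3, 4, 5}

Answer: {-5, -4, -3, -2, -1, 0, 1}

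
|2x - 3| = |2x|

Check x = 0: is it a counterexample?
Substitute x = 0 into the relation:
x = 0: LHS = |2·0 - 3| = |-3| = 3, RHS = |2·0| = |0| = 0; 3 = 0 — FAILS

Since the claim fails at x = 0, this value is a counterexample.

Answer: Yes, x = 0 is a counterexample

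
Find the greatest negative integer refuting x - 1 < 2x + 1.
Testing negative integers from -1 downward:
x = -1: LHS = (-1) - 1 = -2, RHS = 2·(-1) + 1 = -1; -2 < -1 — holds
x = -2: LHS = (-2) - 1 = -3, RHS = 2·(-2) + 1 = -3; -3 < -3 — FAILS  ← closest negative counterexample to 0

Answer: x = -2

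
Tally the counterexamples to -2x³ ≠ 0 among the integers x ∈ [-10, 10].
Counterexamples in [-10, 10]: {0}.

Counting them gives 1 values.

Answer: 1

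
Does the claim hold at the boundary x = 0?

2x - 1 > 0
x = 0: LHS = 2·0 - 1 = -1; -1 > 0 — FAILS

The relation fails at x = 0, so x = 0 is a counterexample.

Answer: No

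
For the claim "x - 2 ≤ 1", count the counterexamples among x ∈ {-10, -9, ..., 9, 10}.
Counterexamples in [-10, 10]: {4, 5, 6, 7, 8, 9, 10}.

Counting them gives 7 values.

Answer: 7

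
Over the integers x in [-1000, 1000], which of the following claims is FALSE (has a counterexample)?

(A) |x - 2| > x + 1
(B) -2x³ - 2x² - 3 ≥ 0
(A) x = 1: LHS = |1 - 2| = |-1| = 1, RHS = 1 + 1 = 2; 1 > 2 — FAILS
(B) x = 0: LHS = -2·0³ - 2·0² - 3 = -3; -3 ≥ 0 — FAILS

Answer: Both A and B are false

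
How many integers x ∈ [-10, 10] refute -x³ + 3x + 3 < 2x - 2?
Counterexamples in [-10, 10]: {-10, -9, -8, -7, -6, -5, -4, -3, -2, -1, 0, 1}.

Counting them gives 12 values.

Answer: 12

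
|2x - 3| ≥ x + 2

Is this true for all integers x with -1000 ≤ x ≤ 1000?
The claim fails at x = 1:
x = 1: LHS = |2·1 - 3| = |-1| = 1, RHS = 1 + 2 = 3; 1 ≥ 3 — FAILS

Because a single integer refutes it, the statement is false.

Answer: False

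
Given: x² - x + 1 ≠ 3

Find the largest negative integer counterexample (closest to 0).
Testing negative integers from -1 downward:
x = -1: LHS = (-1)² - (-1) + 1 = 3; 3 ≠ 3 — FAILS  ← closest negative counterexample to 0

Answer: x = -1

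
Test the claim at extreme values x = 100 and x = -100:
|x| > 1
x = 100: LHS = |100| = 100; 100 > 1 — holds
x = -100: LHS = |-100| = 100; 100 > 1 — holds

Answer: Yes, holds for both x = 100 and x = -100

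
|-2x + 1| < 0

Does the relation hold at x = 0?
x = 0: LHS = |-2·0 + 1| = |1| = 1; 1 < 0 — FAILS

The relation fails at x = 0, so x = 0 is a counterexample.

Answer: No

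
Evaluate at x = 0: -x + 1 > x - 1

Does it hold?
x = 0: LHS = -0 + 1 = 1, RHS = 0 - 1 = -1; 1 > -1 — holds

The relation is satisfied at x = 0.

Answer: Yes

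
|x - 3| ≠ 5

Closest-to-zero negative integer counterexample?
Testing negative integers from -1 downward:
x = -1: LHS = |(-1) - 3| = |-4| = 4; 4 ≠ 5 — holds
x = -2: LHS = |(-2) - 3| = |-5| = 5; 5 ≠ 5 — FAILS  ← closest negative counterexample to 0

Answer: x = -2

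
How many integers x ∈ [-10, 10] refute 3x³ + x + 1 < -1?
Counterexamples in [-10, 10]: {0, 1, 2, 3, 4, 5, 6, 7, 8, 9, 10}.

Counting them gives 11 values.

Answer: 11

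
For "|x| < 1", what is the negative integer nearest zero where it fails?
Testing negative integers from -1 downward:
x = -1: LHS = |-1| = 1; 1 < 1 — FAILS  ← closest negative counterexample to 0

Answer: x = -1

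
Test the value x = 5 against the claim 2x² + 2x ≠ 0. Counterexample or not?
Substitute x = 5 into the relation:
x = 5: LHS = 2·5² + 2·5 = 60; 60 ≠ 0 — holds

The claim holds here, so x = 5 is not a counterexample. (A counterexample exists elsewhere, e.g. x = 0.)

Answer: No, x = 5 is not a counterexample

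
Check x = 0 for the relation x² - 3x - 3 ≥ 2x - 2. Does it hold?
x = 0: LHS = 0² - 3·0 - 3 = -3, RHS = 2·0 - 2 = -2; -3 ≥ -2 — FAILS

The relation fails at x = 0, so x = 0 is a counterexample.

Answer: No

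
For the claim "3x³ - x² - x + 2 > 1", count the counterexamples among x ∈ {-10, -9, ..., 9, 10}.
Counterexamples in [-10, 10]: {-10, -9, -8, -7, -6, -5, -4, -3, -2, -1}.

Counting them gives 10 values.

Answer: 10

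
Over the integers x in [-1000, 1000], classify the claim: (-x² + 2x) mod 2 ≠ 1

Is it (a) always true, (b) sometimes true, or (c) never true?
Holds at x = 0: LHS = (-0² + 2·0) mod 2 = 0 mod 2 = 0; 0 ≠ 1 — holds
Fails at x = 1: LHS = (-1² + 2·1) mod 2 = 1 mod 2 = 1; 1 ≠ 1 — FAILS
It is satisfied by some integers in the range but not all.

Answer: Sometimes true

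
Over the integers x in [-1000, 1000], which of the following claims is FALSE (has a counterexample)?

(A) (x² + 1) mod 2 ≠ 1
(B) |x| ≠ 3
(A) x = 0: LHS = (0² + 1) mod 2 = 1 mod 2 = 1; 1 ≠ 1 — FAILS
(B) x = 3: LHS = |3| = 3; 3 ≠ 3 — FAILS

Answer: Both A and B are false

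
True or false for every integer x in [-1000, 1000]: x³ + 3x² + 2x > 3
The claim fails at x = 0:
x = 0: LHS = 0³ + 3·0² + 2·0 = 0; 0 > 3 — FAILS

Because a single integer refutes it, the statement is false.

Answer: False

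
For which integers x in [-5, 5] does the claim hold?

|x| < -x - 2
Over all integers in [-5, 5], LHS − RHS is smallest at x = 0, where it equals 2:
x = 0: LHS = |0| = 0, RHS = -0 - 2 = -2; 0 < -2 — FAILS
At the ends of the range:
x = -5: LHS = |-5| = 5, RHS = -(-5) - 2 = 3; 5 < 3 — FAILS
x = 5: LHS = |5| = 5, RHS = -5 - 2 = -7; 5 < -7 — FAILS
Hence LHS − RHS is never negative, i.e. LHS ≥ RHS throughout, so the claimed relation (<) fails for every integer in [-5, 5].

Answer: None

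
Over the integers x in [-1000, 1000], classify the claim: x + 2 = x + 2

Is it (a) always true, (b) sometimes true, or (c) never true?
LHS − RHS = 0 at every integer in [-1000, 1000]; the two sides always agree. For instance:
x = -1000: LHS = (-1000) + 2 = -998, RHS = (-1000) + 2 = -998; -998 = -998 — holds
x = 0: LHS = 0 + 2 = 2, RHS = 0 + 2 = 2; 2 = 2 — holds
x = 1000: LHS = 1000 + 2 = 1002, RHS = 1000 + 2 = 1002; 1002 = 1002 — holds
The sides are never unequal, so the relation holds for every integer in [-1000, 1000].

No counterexample exists.

Answer: Always true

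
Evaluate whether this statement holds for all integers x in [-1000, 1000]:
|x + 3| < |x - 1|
The claim fails at x = 0:
x = 0: LHS = |0 + 3| = |3| = 3, RHS = |0 - 1| = |-1| = 1; 3 < 1 — FAILS

Because a single integer refutes it, the statement is false.

Answer: False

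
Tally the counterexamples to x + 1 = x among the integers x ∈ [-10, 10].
Counterexamples in [-10, 10]: {-10, -9, -8, -7, -6, -5, -4, -3, -2, -1, 0, 1, 2, 3, 4, 5, 6, 7, 8, 9, 10}.

Counting them gives 21 values.

Answer: 21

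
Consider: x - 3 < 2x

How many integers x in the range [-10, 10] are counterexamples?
Counterexamples in [-10, 10]: {-10, -9, -8, -7, -6, -5, -4, -3}.

Counting them gives 8 values.

Answer: 8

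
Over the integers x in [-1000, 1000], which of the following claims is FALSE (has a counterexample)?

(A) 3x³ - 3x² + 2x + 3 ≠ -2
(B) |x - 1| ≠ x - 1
(A) Track d = LHS − RHS over the integers in [-1000, 1000]. Equality would need d = 0, but d changes sign only between consecutive integers, jumping over 0:
x = -1: LHS = 3·(-1)³ - 3·(-1)² + 2·(-1) + 3 = -5; -5 ≠ -2 — holds  (d = -3)
x = 0: LHS = 3·0³ - 3·0² + 2·0 + 3 = 3; 3 ≠ -2 — holds  (d = 5)
Away from these crossings d keeps a constant sign, and checking every integer in [-1000, 1000] confirms d ≠ 0 throughout. Hence the two sides are never equal, so the relation holds for every integer in [-1000, 1000].

(B) x = 1: LHS = |1 - 1| = |0| = 0, RHS = 1 - 1 = 0; 0 ≠ 0 — FAILS

Only (B) has a counterexample.

Answer: B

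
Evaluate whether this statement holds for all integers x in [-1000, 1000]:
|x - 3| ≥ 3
The claim fails at x = 1:
x = 1: LHS = |1 - 3| = |-2| = 2; 2 ≥ 3 — FAILS

Because a single integer refutes it, the statement is false.

Answer: False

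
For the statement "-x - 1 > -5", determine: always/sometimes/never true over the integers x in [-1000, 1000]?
Holds at x = 0: LHS = -0 - 1 = -1; -1 > -5 — holds
Fails at x = 4: LHS = -4 - 1 = -5; -5 > -5 — FAILS
It is satisfied by some integers in the range but not all.

Answer: Sometimes true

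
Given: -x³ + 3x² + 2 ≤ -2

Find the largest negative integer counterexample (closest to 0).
Testing negative integers from -1 downward:
x = -1: LHS = -(-1)³ + 3·(-1)² + 2 = 6; 6 ≤ -2 — FAILS  ← closest negative counterexample to 0

Answer: x = -1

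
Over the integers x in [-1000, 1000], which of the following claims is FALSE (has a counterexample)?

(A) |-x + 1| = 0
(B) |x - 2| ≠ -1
(A) x = 0: LHS = |-0 + 1| = |1| = 1; 1 = 0 — FAILS

(B) An absolute value is never negative, so the left side is ≥ 0 for every x, while the right side is -1. Tightest case in [-1000, 1000] is x = 2:
x = 2: LHS = |2 - 2| = |0| = 0; 0 ≠ -1 — holds
Hence LHS − RHS is never 0, i.e. the two sides are never equal, so the relation holds for every integer in [-1000, 1000].

Only (A) has a counterexample.

Answer: A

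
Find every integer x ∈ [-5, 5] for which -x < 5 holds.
Holds for: {-4, -3, -2, -1, 0, 1, 2, 3, 4, 5}
Fails for: {-5}

Answer: {-4, -3, -2, -1, 0, 1, 2, 3, 4, 5}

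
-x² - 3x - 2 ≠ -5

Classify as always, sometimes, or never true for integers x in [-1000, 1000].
Track d = LHS − RHS over the integers in [-1000, 1000]. Equality would need d = 0, but d changes sign only between consecutive integers, jumping over 0:
x = -4: LHS = -(-4)² - 3·(-4) - 2 = -6; -6 ≠ -5 — holds  (d = -1)
x = -3: LHS = -(-3)² - 3·(-3) - 2 = -2; -2 ≠ -5 — holds  (d = 3)
x = 0: LHS = -0² - 3·0 - 2 = -2; -2 ≠ -5 — holds  (d = 3)
x = 1: LHS = -1² - 3·1 - 2 = -6; -6 ≠ -5 — holds  (d = -1)
Away from these crossings d keeps a constant sign, and checking every integer in [-1000, 1000] confirms d ≠ 0 throughout. Hence the two sides are never equal, so the relation holds for every integer in [-1000, 1000].

No counterexample exists.

Answer: Always true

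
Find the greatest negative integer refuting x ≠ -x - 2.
Testing negative integers from -1 downward:
x = -1: RHS = -(-1) - 2 = -1; -1 ≠ -1 — FAILS  ← closest negative counterexample to 0

Answer: x = -1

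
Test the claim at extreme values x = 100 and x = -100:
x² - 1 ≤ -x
x = 100: LHS = 100² - 1 = 9999; 9999 ≤ -100 — FAILS
x = -100: LHS = (-100)² - 1 = 9999, RHS = -(-100) = 100; 9999 ≤ 100 — FAILS

Answer: No, fails for both x = 100 and x = -100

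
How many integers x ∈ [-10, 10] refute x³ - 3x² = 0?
Counterexamples in [-10, 10]: {-10, -9, -8, -7, -6, -5, -4, -3, -2, -1, 1, 2, 4, 5, 6, 7, 8, 9, 10}.

Counting them gives 19 values.

Answer: 19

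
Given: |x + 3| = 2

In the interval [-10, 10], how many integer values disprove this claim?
Counterexamples in [-10, 10]: {-10, -9, -8, -7, -6, -4, -3, -2, 0, 1, 2, 3, 4, 5, 6, 7, 8, 9, 10}.

Counting them gives 19 values.

Answer: 19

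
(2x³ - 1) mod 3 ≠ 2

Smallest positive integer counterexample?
Testing positive integers:
x = 1: LHS = (2·1³ - 1) mod 3 = 1 mod 3 = 1; 1 ≠ 2 — holds
x = 2: LHS = (2·2³ - 1) mod 3 = 15 mod 3 = 0; 0 ≠ 2 — holds
x = 3: LHS = (2·3³ - 1) mod 3 = 53 mod 3 = 2; 2 ≠ 2 — FAILS  ← smallest positive counterexample

Answer: x = 3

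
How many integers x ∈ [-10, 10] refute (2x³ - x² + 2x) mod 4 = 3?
Counterexamples in [-10, 10]: {-10, -8, -6, -4, -2, 0, 2, 4, 6, 8, 10}.

Counting them gives 11 values.

Answer: 11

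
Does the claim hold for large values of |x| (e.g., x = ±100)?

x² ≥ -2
x = 100: LHS = 100² = 10000; 10000 ≥ -2 — holds
x = -100: LHS = (-100)² = 10000; 10000 ≥ -2 — holds

Answer: Yes, holds for both x = 100 and x = -100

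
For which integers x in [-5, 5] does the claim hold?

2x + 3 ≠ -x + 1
Track d = LHS − RHS over the integers in [-5, 5]. Equality would need d = 0, but d changes sign only between consecutive integers, jumping over 0:
x = -1: LHS = 2·(-1) + 3 = 1, RHS = -(-1) + 1 = 2; 1 ≠ 2 — holds  (d = -1)
x = 0: LHS = 2·0 + 3 = 3, RHS = -0 + 1 = 1; 3 ≠ 1 — holds  (d = 2)
Away from these crossings d keeps a constant sign, and checking every integer in [-5, 5] confirms d ≠ 0 throughout. Hence the two sides are never equal, so the relation holds for every integer in [-5, 5].

Answer: All integers in [-5, 5]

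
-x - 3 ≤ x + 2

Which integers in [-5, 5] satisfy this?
Holds for: {-2, -1, 0, 1, 2, 3, 4, 5}
Fails for: {-5, -4, -3}

Answer: {-2, -1, 0, 1, 2, 3, 4, 5}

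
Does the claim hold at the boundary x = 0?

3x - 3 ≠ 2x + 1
x = 0: LHS = 3·0 - 3 = -3, RHS = 2·0 + 1 = 1; -3 ≠ 1 — holds

The relation is satisfied at x = 0.

Answer: Yes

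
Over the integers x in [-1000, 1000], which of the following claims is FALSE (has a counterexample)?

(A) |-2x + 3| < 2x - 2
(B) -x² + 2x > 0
(A) x = 0: LHS = |-2·0 + 3| = |3| = 3, RHS = 2·0 - 2 = -2; 3 < -2 — FAILS
(B) x = 0: LHS = -0² + 2·0 = 0; 0 > 0 — FAILS

Answer: Both A and B are false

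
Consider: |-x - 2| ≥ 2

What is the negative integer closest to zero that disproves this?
Testing negative integers from -1 downward:
x = -1: LHS = |-(-1) - 2| = |-1| = 1; 1 ≥ 2 — FAILS  ← closest negative counterexample to 0

Answer: x = -1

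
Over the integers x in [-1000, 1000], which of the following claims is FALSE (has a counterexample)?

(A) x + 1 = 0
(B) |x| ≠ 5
(A) x = 0: LHS = 0 + 1 = 1; 1 = 0 — FAILS
(B) x = 5: LHS = |5| = 5; 5 ≠ 5 — FAILS

Answer: Both A and B are false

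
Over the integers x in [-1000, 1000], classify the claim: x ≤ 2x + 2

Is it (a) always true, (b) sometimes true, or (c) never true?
Holds at x = 0: RHS = 2·0 + 2 = 2; 0 ≤ 2 — holds
Fails at x = -3: RHS = 2·(-3) + 2 = -4; -3 ≤ -4 — FAILS
It is satisfied by some integers in the range but not all.

Answer: Sometimes true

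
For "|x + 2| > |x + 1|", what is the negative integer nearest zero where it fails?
Testing negative integers from -1 downward:
x = -1: LHS = |(-1) + 2| = |1| = 1, RHS = |(-1) + 1| = |0| = 0; 1 > 0 — holds
x = -2: LHS = |(-2) + 2| = |0| = 0, RHS = |(-2) + 1| = |-1| = 1; 0 > 1 — FAILS  ← closest negative counterexample to 0

Answer: x = -2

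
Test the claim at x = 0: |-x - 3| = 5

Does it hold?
x = 0: LHS = |-0 - 3| = |-3| = 3; 3 = 5 — FAILS

The relation fails at x = 0, so x = 0 is a counterexample.

Answer: No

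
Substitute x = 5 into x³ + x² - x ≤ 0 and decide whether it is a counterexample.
Substitute x = 5 into the relation:
x = 5: LHS = 5³ + 5² - 5 = 145; 145 ≤ 0 — FAILS

Since the claim fails at x = 5, this value is a counterexample.

Answer: Yes, x = 5 is a counterexample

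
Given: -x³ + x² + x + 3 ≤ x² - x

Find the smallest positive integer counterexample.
Testing positive integers:
x = 1: LHS = -1³ + 1² + 1 + 3 = 4, RHS = 1² - 1 = 0; 4 ≤ 0 — FAILS  ← smallest positive counterexample

Answer: x = 1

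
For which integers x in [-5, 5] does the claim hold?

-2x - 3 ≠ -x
Holds for: {-5, -4, -2, -1, 0, 1, 2, 3, 4, 5}
Fails for: {-3}

Answer: {-5, -4, -2, -1, 0, 1, 2, 3, 4, 5}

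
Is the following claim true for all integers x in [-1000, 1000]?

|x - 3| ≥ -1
An absolute value is never negative, so the left side is ≥ 0 for every x, while the right side is -1. Tightest case in [-1000, 1000] is x = 3:
x = 3: LHS = |3 - 3| = |0| = 0; 0 ≥ -1 — holds
Hence LHS − RHS is never negative, i.e. LHS ≥ RHS throughout, so the relation holds for every integer in [-1000, 1000].

No counterexample exists.

Answer: True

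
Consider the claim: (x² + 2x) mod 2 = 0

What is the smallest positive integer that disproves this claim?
Testing positive integers:
x = 1: LHS = (1² + 2·1) mod 2 = 3 mod 2 = 1; 1 = 0 — FAILS  ← smallest positive counterexample

Answer: x = 1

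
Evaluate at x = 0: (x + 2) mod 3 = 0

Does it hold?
x = 0: LHS = (0 + 2) mod 3 = 2 mod 3 = 2; 2 = 0 — FAILS

The relation fails at x = 0, so x = 0 is a counterexample.

Answer: No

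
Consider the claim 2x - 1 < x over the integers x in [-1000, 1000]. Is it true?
The claim fails at x = 1:
x = 1: LHS = 2·1 - 1 = 1; 1 < 1 — FAILS

Because a single integer refutes it, the statement is false.

Answer: False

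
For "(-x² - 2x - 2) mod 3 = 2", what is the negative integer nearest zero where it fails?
Testing negative integers from -1 downward:
x = -1: LHS = (-(-1)² - 2·(-1) - 2) mod 3 = (-1) mod 3 = 2; 2 = 2 — holds
x = -2: LHS = (-(-2)² - 2·(-2) - 2) mod 3 = (-2) mod 3 = 1; 1 = 2 — FAILS  ← closest negative counterexample to 0

Answer: x = -2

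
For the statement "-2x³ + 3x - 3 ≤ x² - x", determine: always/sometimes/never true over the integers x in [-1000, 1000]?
Holds at x = 0: LHS = -2·0³ + 3·0 - 3 = -3, RHS = 0² - 0 = 0; -3 ≤ 0 — holds
Fails at x = -2: LHS = -2·(-2)³ + 3·(-2) - 3 = 7, RHS = (-2)² - (-2) = 6; 7 ≤ 6 — FAILS
It is satisfied by some integers in the range but not all.

Answer: Sometimes true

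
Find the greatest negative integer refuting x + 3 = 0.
Testing negative integers from -1 downward:
x = -1: LHS = (-1) + 3 = 2; 2 = 0 — FAILS  ← closest negative counterexample to 0

Answer: x = -1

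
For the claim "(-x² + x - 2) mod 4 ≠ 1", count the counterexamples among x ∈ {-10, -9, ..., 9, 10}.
For a polynomial with integer coefficients, its value mod 4 depends only on x mod 4, so it suffices to check one representative of each residue class, x = 0, 1, 2, 3:
x = 0: LHS = (-0² + 0 - 2) mod 4 = (-2) mod 4 = 2; 2 ≠ 1 — holds
x = 1: LHS = (-1² + 1 - 2) mod 4 = (-2) mod 4 = 2; 2 ≠ 1 — holds
x = 2: LHS = (-2² + 2 - 2) mod 4 = (-4) mod 4 = 0; 0 ≠ 1 — holds
x = 3: LHS = (-3² + 3 - 2) mod 4 = (-8) mod 4 = 0; 0 ≠ 1 — holds
The relation holds in every residue class, so the relation holds for every integer in [-10, 10].

No counterexample appears in that range.

Answer: 0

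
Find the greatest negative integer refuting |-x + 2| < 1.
Testing negative integers from -1 downward:
x = -1: LHS = |-(-1) + 2| = |3| = 3; 3 < 1 — FAILS  ← closest negative counterexample to 0

Answer: x = -1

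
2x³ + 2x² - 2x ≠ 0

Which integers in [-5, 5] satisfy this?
Holds for: {-5, -4, -3, -2, -1, 1, 2, 3, 4, 5}
Fails for: {0}

Answer: {-5, -4, -3, -2, -1, 1, 2, 3, 4, 5}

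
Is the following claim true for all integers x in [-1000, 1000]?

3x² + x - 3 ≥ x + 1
The claim fails at x = 0:
x = 0: LHS = 3·0² + 0 - 3 = -3, RHS = 0 + 1 = 1; -3 ≥ 1 — FAILS

Because a single integer refutes it, the statement is false.

Answer: False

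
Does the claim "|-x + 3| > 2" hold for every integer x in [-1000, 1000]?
The claim fails at x = 1:
x = 1: LHS = |-1 + 3| = |2| = 2; 2 > 2 — FAILS

Because a single integer refutes it, the statement is false.

Answer: False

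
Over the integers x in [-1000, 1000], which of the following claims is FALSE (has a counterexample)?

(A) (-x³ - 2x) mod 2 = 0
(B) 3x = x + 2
(A) x = 1: LHS = (-1³ - 2·1) mod 2 = (-3) mod 2 = 1; 1 = 0 — FAILS
(B) x = 0: LHS = 3·0 = 0, RHS = 0 + 2 = 2; 0 = 2 — FAILS

Answer: Both A and B are false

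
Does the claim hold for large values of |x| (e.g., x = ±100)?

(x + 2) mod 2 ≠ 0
x = 100: LHS = (100 + 2) mod 2 = 102 mod 2 = 0; 0 ≠ 0 — FAILS
x = -100: LHS = ((-100) + 2) mod 2 = (-98) mod 2 = 0; 0 ≠ 0 — FAILS

Answer: No, fails for both x = 100 and x = -100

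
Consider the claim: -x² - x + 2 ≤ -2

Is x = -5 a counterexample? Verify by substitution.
Substitute x = -5 into the relation:
x = -5: LHS = -(-5)² - (-5) + 2 = -18; -18 ≤ -2 — holds

The claim holds here, so x = -5 is not a counterexample. (A counterexample exists elsewhere, e.g. x = 0.)

Answer: No, x = -5 is not a counterexample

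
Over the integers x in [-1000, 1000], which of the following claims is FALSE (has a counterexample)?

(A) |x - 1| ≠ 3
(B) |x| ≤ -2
(A) x = -2: LHS = |(-2) - 1| = |-3| = 3; 3 ≠ 3 — FAILS
(B) x = 0: LHS = |0| = 0; 0 ≤ -2 — FAILS

Answer: Both A and B are false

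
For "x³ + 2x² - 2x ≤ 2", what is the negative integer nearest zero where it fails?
Testing negative integers from -1 downward:
x = -1: LHS = (-1)³ + 2·(-1)² - 2·(-1) = 3; 3 ≤ 2 — FAILS  ← closest negative counterexample to 0

Answer: x = -1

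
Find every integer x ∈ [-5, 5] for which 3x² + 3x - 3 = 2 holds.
Track d = LHS − RHS over the integers in [-5, 5]. Equality would need d = 0, but d changes sign only between consecutive integers, jumping over 0:
x = -2: LHS = 3·(-2)² + 3·(-2) - 3 = 3; 3 = 2 — FAILS  (d = 1)
x = -1: LHS = 3·(-1)² + 3·(-1) - 3 = -3; -3 = 2 — FAILS  (d = -5)
x = 0: LHS = 3·0² + 3·0 - 3 = -3; -3 = 2 — FAILS  (d = -5)
x = 1: LHS = 3·1² + 3·1 - 3 = 3; 3 = 2 — FAILS  (d = 1)
Away from these crossings d keeps a constant sign, and checking every integer in [-5, 5] confirms d ≠ 0 throughout. Hence the two sides are never equal, so the claimed relation (=) fails for every integer in [-5, 5].

Answer: None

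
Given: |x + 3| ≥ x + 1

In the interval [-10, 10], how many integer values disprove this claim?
Over all integers in [-10, 10], LHS − RHS is smallest at x = 0, where it equals 2:
x = 0: LHS = |0 + 3| = |3| = 3, RHS = 0 + 1 = 1; 3 ≥ 1 — holds
At the ends of the range:
x = -10: LHS = |(-10) + 3| = |-7| = 7, RHS = (-10) + 1 = -9; 7 ≥ -9 — holds
x = 10: LHS = |10 + 3| = |13| = 13, RHS = 10 + 1 = 11; 13 ≥ 11 — holds
Hence LHS − RHS is never negative, i.e. LHS ≥ RHS throughout, so the relation holds for every integer in [-10, 10].

No counterexample appears in that range.

Answer: 0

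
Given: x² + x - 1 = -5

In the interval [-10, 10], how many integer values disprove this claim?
Counterexamples in [-10, 10]: {-10, -9, -8, -7, -6, -5, -4, -3, -2, -1, 0, 1, 2, 3, 4, 5, 6, 7, 8, 9, 10}.

Counting them gives 21 values.

Answer: 21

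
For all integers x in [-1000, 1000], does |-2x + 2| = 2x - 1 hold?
The claim fails at x = 0:
x = 0: LHS = |-2·0 + 2| = |2| = 2, RHS = 2·0 - 1 = -1; 2 = -1 — FAILS

Because a single integer refutes it, the statement is false.

Answer: False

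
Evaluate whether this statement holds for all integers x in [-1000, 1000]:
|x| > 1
The claim fails at x = 0:
x = 0: LHS = |0| = 0; 0 > 1 — FAILS

Because a single integer refutes it, the statement is false.

Answer: False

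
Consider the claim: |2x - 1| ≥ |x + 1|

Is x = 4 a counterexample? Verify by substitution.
Substitute x = 4 into the relation:
x = 4: LHS = |2·4 - 1| = |7| = 7, RHS = |4 + 1| = |5| = 5; 7 ≥ 5 — holds

The claim holds here, so x = 4 is not a counterexample. (A counterexample exists elsewhere, e.g. x = 1.)

Answer: No, x = 4 is not a counterexample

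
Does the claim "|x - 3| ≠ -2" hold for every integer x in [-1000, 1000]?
An absolute value is never negative, so the left side is ≥ 0 for every x, while the right side is -2. Tightest case in [-1000, 1000] is x = 3:
x = 3: LHS = |3 - 3| = |0| = 0; 0 ≠ -2 — holds
Hence LHS − RHS is never 0, i.e. the two sides are never equal, so the relation holds for every integer in [-1000, 1000].

No counterexample exists.

Answer: True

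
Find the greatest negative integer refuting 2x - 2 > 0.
Testing negative integers from -1 downward:
x = -1: LHS = 2·(-1) - 2 = -4; -4 > 0 — FAILS  ← closest negative counterexample to 0

Answer: x = -1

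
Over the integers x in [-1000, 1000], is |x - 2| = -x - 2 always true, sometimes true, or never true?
Over all integers in [-1000, 1000], LHS − RHS is always positive; it is smallest at x = 0, where it equals 4:
x = 0: LHS = |0 - 2| = |-2| = 2, RHS = -0 - 2 = -2; 2 = -2 — FAILS
At the ends of the range:
x = -1000: LHS = |(-1000) - 2| = |-1002| = 1002, RHS = -(-1000) - 2 = 998; 1002 = 998 — FAILS
x = 1000: LHS = |1000 - 2| = |998| = 998, RHS = -1000 - 2 = -1002; 998 = -1002 — FAILS
Hence LHS − RHS is never 0, i.e. the two sides are never equal, so the claimed relation (=) fails for every integer in [-1000, 1000].

No integer in the range satisfies it.

Answer: Never true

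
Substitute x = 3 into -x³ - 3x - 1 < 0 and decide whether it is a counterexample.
Substitute x = 3 into the relation:
x = 3: LHS = -3³ - 3·3 - 1 = -37; -37 < 0 — holds

The claim holds here, so x = 3 is not a counterexample. (A counterexample exists elsewhere, e.g. x = -1.)

Answer: No, x = 3 is not a counterexample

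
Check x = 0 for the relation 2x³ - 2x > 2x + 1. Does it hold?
x = 0: LHS = 2·0³ - 2·0 = 0, RHS = 2·0 + 1 = 1; 0 > 1 — FAILS

The relation fails at x = 0, so x = 0 is a counterexample.

Answer: No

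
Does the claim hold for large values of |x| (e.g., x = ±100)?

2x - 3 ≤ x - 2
x = 100: LHS = 2·100 - 3 = 197, RHS = 100 - 2 = 98; 197 ≤ 98 — FAILS
x = -100: LHS = 2·(-100) - 3 = -203, RHS = (-100) - 2 = -102; -203 ≤ -102 — holds

Answer: Partially: fails for x = 100, holds for x = -100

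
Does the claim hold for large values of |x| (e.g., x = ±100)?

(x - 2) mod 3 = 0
x = 100: LHS = (100 - 2) mod 3 = 98 mod 3 = 2; 2 = 0 — FAILS
x = -100: LHS = ((-100) - 2) mod 3 = (-102) mod 3 = 0; 0 = 0 — holds

Answer: Partially: fails for x = 100, holds for x = -100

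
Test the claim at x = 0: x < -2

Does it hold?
x = 0: 0 < -2 — FAILS

The relation fails at x = 0, so x = 0 is a counterexample.

Answer: No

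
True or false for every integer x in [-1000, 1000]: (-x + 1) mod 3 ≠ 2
The claim fails at x = -1:
x = -1: LHS = (-(-1) + 1) mod 3 = 2 mod 3 = 2; 2 ≠ 2 — FAILS

Because a single integer refutes it, the statement is false.

Answer: False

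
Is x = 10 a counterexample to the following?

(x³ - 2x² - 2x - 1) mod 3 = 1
Substitute x = 10 into the relation:
x = 10: LHS = (10³ - 2·10² - 2·10 - 1) mod 3 = 779 mod 3 = 2; 2 = 1 — FAILS

Since the claim fails at x = 10, this value is a counterexample.

Answer: Yes, x = 10 is a counterexample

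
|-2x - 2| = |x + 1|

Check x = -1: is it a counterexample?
Substitute x = -1 into the relation:
x = -1: LHS = |-2·(-1) - 2| = |0| = 0, RHS = |(-1) + 1| = |0| = 0; 0 = 0 — holds

The claim holds here, so x = -1 is not a counterexample. (A counterexample exists elsewhere, e.g. x = 0.)

Answer: No, x = -1 is not a counterexample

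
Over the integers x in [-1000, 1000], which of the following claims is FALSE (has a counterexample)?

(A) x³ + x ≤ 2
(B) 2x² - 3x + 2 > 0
(A) x = 2: LHS = 2³ + 2 = 10; 10 ≤ 2 — FAILS

(B) Over all integers in [-1000, 1000], LHS − RHS is smallest at x = 1, where it equals 1:
x = 1: LHS = 2·1² - 3·1 + 2 = 1; 1 > 0 — holds
At the ends of the range:
x = -1000: LHS = 2·(-1000)² - 3·(-1000) + 2 = 2003002; 2003002 > 0 — holds
x = 1000: LHS = 2·1000² - 3·1000 + 2 = 1997002; 1997002 > 0 — holds
Hence LHS − RHS is never zero or negative, i.e. LHS > RHS throughout, so the relation holds for every integer in [-1000, 1000].

Only (A) has a counterexample.

Answer: A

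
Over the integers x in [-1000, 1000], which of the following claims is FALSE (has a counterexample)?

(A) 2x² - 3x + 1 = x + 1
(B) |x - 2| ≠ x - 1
(A) x = 1: LHS = 2·1² - 3·1 + 1 = 0, RHS = 1 + 1 = 2; 0 = 2 — FAILS

(B) Track d = LHS − RHS over the integers in [-1000, 1000]. Equality would need d = 0, but d changes sign only between consecutive integers, jumping over 0:
x = 1: LHS = |1 - 2| = |-1| = 1, RHS = 1 - 1 = 0; 1 ≠ 0 — holds  (d = 1)
x = 2: LHS = |2 - 2| = |0| = 0, RHS = 2 - 1 = 1; 0 ≠ 1 — holds  (d = -1)
Away from these crossings d keeps a constant sign, and checking every integer in [-1000, 1000] confirms d ≠ 0 throughout. Hence the two sides are never equal, so the relation holds for every integer in [-1000, 1000].

Only (A) has a counterexample.

Answer: A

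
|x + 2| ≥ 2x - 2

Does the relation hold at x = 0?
x = 0: LHS = |0 + 2| = |2| = 2, RHS = 2·0 - 2 = -2; 2 ≥ -2 — holds

The relation is satisfied at x = 0.

Answer: Yes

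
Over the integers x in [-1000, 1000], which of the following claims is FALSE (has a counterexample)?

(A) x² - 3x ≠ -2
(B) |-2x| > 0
(A) x = 1: LHS = 1² - 3·1 = -2; -2 ≠ -2 — FAILS
(B) x = 0: LHS = |-2·0| = |0| = 0; 0 > 0 — FAILS

Answer: Both A and B are false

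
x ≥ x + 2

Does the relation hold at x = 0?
x = 0: RHS = 0 + 2 = 2; 0 ≥ 2 — FAILS

The relation fails at x = 0, so x = 0 is a counterexample.

Answer: No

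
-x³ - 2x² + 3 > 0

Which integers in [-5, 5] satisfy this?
Holds for: {-5, -4, -3, -2, -1, 0}
Fails for: {1, 2, 3, 4, 5}

Answer: {-5, -4, -3, -2, -1, 0}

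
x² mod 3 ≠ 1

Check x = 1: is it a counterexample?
Substitute x = 1 into the relation:
x = 1: LHS = (1²) mod 3 = 1 mod 3 = 1; 1 ≠ 1 — FAILS

Since the claim fails at x = 1, this value is a counterexample.

Answer: Yes, x = 1 is a counterexample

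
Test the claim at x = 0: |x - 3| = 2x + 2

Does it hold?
x = 0: LHS = |0 - 3| = |-3| = 3, RHS = 2·0 + 2 = 2; 3 = 2 — FAILS

The relation fails at x = 0, so x = 0 is a counterexample.

Answer: No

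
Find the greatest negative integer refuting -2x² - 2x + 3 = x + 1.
Testing negative integers from -1 downward:
x = -1: LHS = -2·(-1)² - 2·(-1) + 3 = 3, RHS = (-1) + 1 = 0; 3 = 0 — FAILS  ← closest negative counterexample to 0

Answer: x = -1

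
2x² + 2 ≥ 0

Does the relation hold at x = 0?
x = 0: LHS = 2·0² + 2 = 2; 2 ≥ 0 — holds

The relation is satisfied at x = 0.

Answer: Yes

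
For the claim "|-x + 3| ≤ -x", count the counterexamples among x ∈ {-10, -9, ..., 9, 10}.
Counterexamples in [-10, 10]: {-10, -9, -8, -7, -6, -5, -4, -3, -2, -1, 0, 1, 2, 3, 4, 5, 6, 7, 8, 9, 10}.

Counting them gives 21 values.

Answer: 21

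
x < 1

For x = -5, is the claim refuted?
Substitute x = -5 into the relation:
x = -5: -5 < 1 — holds

The claim holds here, so x = -5 is not a counterexample. (A counterexample exists elsewhere, e.g. x = 1.)

Answer: No, x = -5 is not a counterexample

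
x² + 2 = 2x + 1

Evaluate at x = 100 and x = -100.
x = 100: LHS = 100² + 2 = 10002, RHS = 2·100 + 1 = 201; 10002 = 201 — FAILS
x = -100: LHS = (-100)² + 2 = 10002, RHS = 2·(-100) + 1 = -199; 10002 = -199 — FAILS

Answer: No, fails for both x = 100 and x = -100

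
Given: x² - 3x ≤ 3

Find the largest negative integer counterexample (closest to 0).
Testing negative integers from -1 downward:
x = -1: LHS = (-1)² - 3·(-1) = 4; 4 ≤ 3 — FAILS  ← closest negative counterexample to 0

Answer: x = -1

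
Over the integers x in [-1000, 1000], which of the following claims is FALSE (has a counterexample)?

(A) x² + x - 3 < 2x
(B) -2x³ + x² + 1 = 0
(A) x = -2: LHS = (-2)² + (-2) - 3 = -1, RHS = 2·(-2) = -4; -1 < -4 — FAILS
(B) x = 0: LHS = -2·0³ + 0² + 1 = 1; 1 = 0 — FAILS

Answer: Both A and B are false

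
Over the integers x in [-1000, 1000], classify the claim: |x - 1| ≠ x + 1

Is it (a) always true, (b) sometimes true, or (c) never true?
Holds at x = 1: LHS = |1 - 1| = |0| = 0, RHS = 1 + 1 = 2; 0 ≠ 2 — holds
Fails at x = 0: LHS = |0 - 1| = |-1| = 1, RHS = 0 + 1 = 1; 1 ≠ 1 — FAILS
It is satisfied by some integers in the range but not all.

Answer: Sometimes true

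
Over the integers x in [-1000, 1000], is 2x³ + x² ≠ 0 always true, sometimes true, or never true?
Holds at x = 1: LHS = 2·1³ + 1² = 3; 3 ≠ 0 — holds
Fails at x = 0: LHS = 2·0³ + 0² = 0; 0 ≠ 0 — FAILS
It is satisfied by some integers in the range but not all.

Answer: Sometimes true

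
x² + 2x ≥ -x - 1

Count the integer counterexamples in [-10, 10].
Counterexamples in [-10, 10]: {-2, -1}.

Counting them gives 2 values.

Answer: 2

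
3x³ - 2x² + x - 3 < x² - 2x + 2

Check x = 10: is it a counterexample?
Substitute x = 10 into the relation:
x = 10: LHS = 3·10³ - 2·10² + 10 - 3 = 2807, RHS = 10² - 2·10 + 2 = 82; 2807 < 82 — FAILS

Since the claim fails at x = 10, this value is a counterexample.

Answer: Yes, x = 10 is a counterexample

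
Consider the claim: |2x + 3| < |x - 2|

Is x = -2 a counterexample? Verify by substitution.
Substitute x = -2 into the relation:
x = -2: LHS = |2·(-2) + 3| = |-1| = 1, RHS = |(-2) - 2| = |-4| = 4; 1 < 4 — holds

The claim holds here, so x = -2 is not a counterexample. (A counterexample exists elsewhere, e.g. x = 0.)

Answer: No, x = -2 is not a counterexample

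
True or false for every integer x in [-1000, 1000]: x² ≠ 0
The claim fails at x = 0:
x = 0: LHS = 0² = 0; 0 ≠ 0 — FAILS

Because a single integer refutes it, the statement is false.

Answer: False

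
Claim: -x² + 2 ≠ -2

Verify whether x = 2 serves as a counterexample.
Substitute x = 2 into the relation:
x = 2: LHS = -2² + 2 = -2; -2 ≠ -2 — FAILS

Since the claim fails at x = 2, this value is a counterexample.

Answer: Yes, x = 2 is a counterexample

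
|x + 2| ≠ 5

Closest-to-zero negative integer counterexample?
Testing negative integers from -1 downward:
(x = -1 through x = -1 all satisfy the relation; showing from x = -2.)
x = -2: LHS = |(-2) + 2| = |0| = 0; 0 ≠ 5 — holds
x = -3: LHS = |(-3) + 2| = |-1| = 1; 1 ≠ 5 — holds
x = -4: LHS = |(-4) + 2| = |-2| = 2; 2 ≠ 5 — holds
x = -5: LHS = |(-5) + 2| = |-3| = 3; 3 ≠ 5 — holds
x = -6: LHS = |(-6) + 2| = |-4| = 4; 4 ≠ 5 — holds
x = -7: LHS = |(-7) + 2| = |-5| = 5; 5 ≠ 5 — FAILS  ← closest negative counterexample to 0

Answer: x = -7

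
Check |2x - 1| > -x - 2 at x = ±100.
x = 100: LHS = |2·100 - 1| = |199| = 199, RHS = -100 - 2 = -102; 199 > -102 — holds
x = -100: LHS = |2·(-100) - 1| = |-201| = 201, RHS = -(-100) - 2 = 98; 201 > 98 — holds

Answer: Yes, holds for both x = 100 and x = -100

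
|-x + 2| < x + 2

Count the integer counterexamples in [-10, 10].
Counterexamples in [-10, 10]: {-10, -9, -8, -7, -6, -5, -4, -3, -2, -1, 0}.

Counting them gives 11 values.

Answer: 11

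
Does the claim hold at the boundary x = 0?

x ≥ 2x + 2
x = 0: RHS = 2·0 + 2 = 2; 0 ≥ 2 — FAILS

The relation fails at x = 0, so x = 0 is a counterexample.

Answer: No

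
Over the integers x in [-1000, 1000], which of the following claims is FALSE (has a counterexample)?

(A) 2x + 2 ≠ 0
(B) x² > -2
(A) x = -1: LHS = 2·(-1) + 2 = 0; 0 ≠ 0 — FAILS

(B) Over all integers in [-1000, 1000], LHS − RHS is smallest at x = 0, where it equals 2:
x = 0: LHS = 0² = 0; 0 > -2 — holds
At the ends of the range:
x = -1000: LHS = (-1000)² = 1000000; 1000000 > -2 — holds
x = 1000: LHS = 1000² = 1000000; 1000000 > -2 — holds
Hence LHS − RHS is never zero or negative, i.e. LHS > RHS throughout, so the relation holds for every integer in [-1000, 1000].

Only (A) has a counterexample.

Answer: A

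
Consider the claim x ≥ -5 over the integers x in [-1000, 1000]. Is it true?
The claim fails at x = -6:
x = -6: -6 ≥ -5 — FAILS

Because a single integer refutes it, the statement is false.

Answer: False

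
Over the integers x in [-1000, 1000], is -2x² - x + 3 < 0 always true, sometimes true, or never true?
Holds at x = 2: LHS = -2·2² - 2 + 3 = -7; -7 < 0 — holds
Fails at x = 0: LHS = -2·0² - 0 + 3 = 3; 3 < 0 — FAILS
It is satisfied by some integers in the range but not all.

Answer: Sometimes true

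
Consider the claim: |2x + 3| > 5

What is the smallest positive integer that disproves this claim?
Testing positive integers:
x = 1: LHS = |2·1 + 3| = |5| = 5; 5 > 5 — FAILS  ← smallest positive counterexample

Answer: x = 1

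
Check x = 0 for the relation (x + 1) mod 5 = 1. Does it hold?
x = 0: LHS = (0 + 1) mod 5 = 1 mod 5 = 1; 1 = 1 — holds

The relation is satisfied at x = 0.

Answer: Yes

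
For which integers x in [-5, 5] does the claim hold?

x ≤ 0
Holds for: {-5, -4, -3, -2, -1, 0}
Fails for: {1, 2, 3, 4, 5}

Answer: {-5, -4, -3, -2, -1, 0}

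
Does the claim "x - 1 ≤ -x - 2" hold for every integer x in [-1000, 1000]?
The claim fails at x = 0:
x = 0: LHS = 0 - 1 = -1, RHS = -0 - 2 = -2; -1 ≤ -2 — FAILS

Because a single integer refutes it, the statement is false.

Answer: False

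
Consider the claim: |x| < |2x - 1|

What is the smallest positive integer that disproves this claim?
Testing positive integers:
x = 1: LHS = |1| = 1, RHS = |2·1 - 1| = |1| = 1; 1 < 1 — FAILS  ← smallest positive counterexample

Answer: x = 1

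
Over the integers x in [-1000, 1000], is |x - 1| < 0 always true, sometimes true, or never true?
An absolute value is never negative, so the left side is ≥ 0 for every x, while the right side is 0. Tightest case in [-1000, 1000] is x = 1:
x = 1: LHS = |1 - 1| = |0| = 0; 0 < 0 — FAILS
Hence LHS − RHS is never negative, i.e. LHS ≥ RHS throughout, so the claimed relation (<) fails for every integer in [-1000, 1000].

No integer in the range satisfies it.

Answer: Never true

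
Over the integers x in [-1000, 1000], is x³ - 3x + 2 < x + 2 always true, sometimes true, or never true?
Holds at x = 1: LHS = 1³ - 3·1 + 2 = 0, RHS = 1 + 2 = 3; 0 < 3 — holds
Fails at x = 0: LHS = 0³ - 3·0 + 2 = 2, RHS = 0 + 2 = 2; 2 < 2 — FAILS
It is satisfied by some integers in the range but not all.

Answer: Sometimes true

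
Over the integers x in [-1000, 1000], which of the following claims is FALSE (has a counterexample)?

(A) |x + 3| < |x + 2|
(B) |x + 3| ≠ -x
(A) x = 0: LHS = |0 + 3| = |3| = 3, RHS = |0 + 2| = |2| = 2; 3 < 2 — FAILS

(B) Track d = LHS − RHS over the integers in [-1000, 1000]. Equality would need d = 0, but d changes sign only between consecutive integers, jumping over 0:
x = -2: LHS = |(-2) + 3| = |1| = 1, RHS = -(-2) = 2; 1 ≠ 2 — holds  (d = -1)
x = -1: LHS = |(-1) + 3| = |2| = 2, RHS = -(-1) = 1; 2 ≠ 1 — holds  (d = 1)
Away from these crossings d keeps a constant sign, and checking every integer in [-1000, 1000] confirms d ≠ 0 throughout. Hence the two sides are never equal, so the relation holds for every integer in [-1000, 1000].

Only (A) has a counterexample.

Answer: A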